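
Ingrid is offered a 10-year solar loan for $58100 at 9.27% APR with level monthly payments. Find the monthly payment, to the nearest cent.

Monthly rate = 9.27%/12 = 0.0077250; payment = 58,100 × 0.0077250 / (1 − (1+0.0077250)^−120) = $744.50.

$744.50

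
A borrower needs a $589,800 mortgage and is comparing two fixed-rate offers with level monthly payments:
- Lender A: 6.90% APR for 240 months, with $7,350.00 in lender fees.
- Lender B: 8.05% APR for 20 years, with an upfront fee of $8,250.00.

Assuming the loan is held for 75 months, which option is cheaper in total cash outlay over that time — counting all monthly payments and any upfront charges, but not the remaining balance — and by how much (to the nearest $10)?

Lender A by $31,970

Lender A: monthly rate = 6.9%/12 = 0.0057500; payment = 589,800 × 0.0057500 / (1 − (1+0.0057500)^−240) = $4,537.38.
Lender B: monthly rate = 8.05%/12 = 0.0067083; payment = 589,800 × 0.0067083 / (1 − (1+0.0067083)^−240) = $4,951.69.
Over 75 months: Lender A costs 75 × $4,537.38 + $7,350.00 = $347,653.50; Lender B costs 75 × $4,951.69 + $8,250.00 = $379,626.75.
Lender A is cheaper by $379,626.75 − $347,653.50 = $31,973.25.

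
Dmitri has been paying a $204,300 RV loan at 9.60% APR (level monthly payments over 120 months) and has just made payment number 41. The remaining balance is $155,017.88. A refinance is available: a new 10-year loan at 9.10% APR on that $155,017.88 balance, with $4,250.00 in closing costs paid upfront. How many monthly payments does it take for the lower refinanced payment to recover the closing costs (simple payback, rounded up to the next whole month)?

7 months

Current payment = 204,300 × 9.6%/12 / (1 − (1+0.0080000)^−120) = $2,654.79.
Refinanced payment = 155,017.88 × 0.0075833 / (1 − (1+0.0075833)^−120) = $1,972.10.
Monthly savings = $2,654.79 − $1,972.10 = $682.69.
Break-even = $4,250.00 / $682.69 = 6.23 → 7 months.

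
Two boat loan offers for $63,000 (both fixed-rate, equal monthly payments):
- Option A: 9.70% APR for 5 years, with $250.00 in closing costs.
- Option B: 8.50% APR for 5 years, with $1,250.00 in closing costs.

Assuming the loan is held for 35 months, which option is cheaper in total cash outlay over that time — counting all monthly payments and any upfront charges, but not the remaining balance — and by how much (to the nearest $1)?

Option B by $286

Option A: at 9.70% the monthly rate is 0.0080833, so the payment is 63,000 × 0.0080833 / (1 − 1.0080833^−60) = $1,329.28.
Option B: monthly rate = 8.5%/12 = 0.0070833; payment = 63,000 × 0.0070833 / (1 − (1+0.0070833)^−60) = $1,292.54.
Over 35 months: Option A costs 35 × $1,329.28 + $250.00 = $46,774.80; Option B costs 35 × $1,292.54 + $1,250.00 = $46,488.90.
Option B is cheaper by $46,774.80 − $46,488.90 = $285.90.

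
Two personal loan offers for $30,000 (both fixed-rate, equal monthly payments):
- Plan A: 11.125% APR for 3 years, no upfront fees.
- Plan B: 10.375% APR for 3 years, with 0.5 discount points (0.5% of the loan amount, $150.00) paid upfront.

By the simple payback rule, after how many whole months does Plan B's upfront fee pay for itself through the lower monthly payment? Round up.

Plan A: monthly rate = 11.125%/12 = 0.0092708; payment = 30,000 × 0.0092708 / (1 − (1+0.0092708)^−36) = $983.94.
Plan B: at 10.375% the monthly rate is 0.0086458, so the payment is 30,000 × 0.0086458 / (1 − 1.0086458^−36) = $973.31.
Monthly savings = $983.94 − $973.31 = $10.63.
Break-even = $150.00 / $10.63 = 14.11 → 15 months.

15 months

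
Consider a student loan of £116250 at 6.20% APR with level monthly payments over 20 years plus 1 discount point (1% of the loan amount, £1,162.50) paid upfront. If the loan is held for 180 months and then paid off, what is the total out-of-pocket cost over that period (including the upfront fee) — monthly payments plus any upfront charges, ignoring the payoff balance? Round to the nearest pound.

Monthly rate = 6.2%/12 = 0.0051667; payment = 116,250 × 0.0051667 / (1 − (1+0.0051667)^−240) = £846.32.
Total outlay = 180 × £846.32 + £1,162.50 = £153,500.10.

£153,500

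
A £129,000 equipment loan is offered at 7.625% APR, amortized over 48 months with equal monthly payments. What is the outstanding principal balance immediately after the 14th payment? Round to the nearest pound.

£95,335

With monthly rate i = 7.625%/12 = 0.0063542, the balance after k of n payments is P · [(1+i)^n − (1+i)^k] / [(1+i)^n − 1].
(1+0.0063542)^48 = 1.35531659 and (1+0.0063542)^14 = 1.09272754, so the balance is 129,000 × (1.35531659 − 1.09272754) / (1.35531659 − 1) = £95,334.67.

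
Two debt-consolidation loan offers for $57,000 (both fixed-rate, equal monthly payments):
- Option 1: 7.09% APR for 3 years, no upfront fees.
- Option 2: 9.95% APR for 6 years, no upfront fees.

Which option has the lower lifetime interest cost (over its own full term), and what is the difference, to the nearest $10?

Option 1: monthly rate = 7.09%/12 = 0.0059083; payment = 57,000 × 0.0059083 / (1 − (1+0.0059083)^−36) = $1,762.34.
Total interest on Option 1 = 36 × $1,762.34 − $57,000 = $6,444.24.
Option 2: monthly rate = 9.95%/12 = 0.0082917; payment = 57,000 × 0.0082917 / (1 − (1+0.0082917)^−72) = $1,054.54.
Total interest on Option 2 = 72 × $1,054.54 − $57,000 = $18,926.88.
Option 1 is lower by $12,482.64.

Option 1 by $12,480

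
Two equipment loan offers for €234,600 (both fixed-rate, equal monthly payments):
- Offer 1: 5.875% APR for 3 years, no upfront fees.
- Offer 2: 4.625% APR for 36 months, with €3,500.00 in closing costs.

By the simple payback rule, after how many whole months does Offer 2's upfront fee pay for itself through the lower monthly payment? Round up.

27 months

Offer 1: at 5.875% the monthly rate is 0.0048958, so the payment is 234,600 × 0.0048958 / (1 − 1.0048958^−36) = €7,123.71.
Offer 2: monthly rate = 4.625%/12 = 0.0038542; payment = 234,600 × 0.0038542 / (1 − (1+0.0038542)^−36) = €6,991.74.
Monthly savings = €7,123.71 − €6,991.74 = €131.97.
Break-even = €3,500.00 / €131.97 = 26.52 → 27 months.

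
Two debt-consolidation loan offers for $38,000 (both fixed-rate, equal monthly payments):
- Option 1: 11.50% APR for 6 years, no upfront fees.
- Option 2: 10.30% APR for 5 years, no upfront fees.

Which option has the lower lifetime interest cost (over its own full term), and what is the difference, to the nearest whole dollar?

Option 1: monthly rate = 11.5%/12 = 0.0095833; payment = 38,000 × 0.0095833 / (1 − (1+0.0095833)^−72) = $733.06.
Total interest on Option 1 = 72 × $733.06 − $38,000 = $14,780.32.
Option 2: monthly rate = 10.3%/12 = 0.0085833; payment = 38,000 × 0.0085833 / (1 − (1+0.0085833)^−60) = $813.01.
Total interest on Option 2 = 60 × $813.01 − $38,000 = $10,780.60.
Option 2 is lower by $3,999.72.

Option 2 by $4,000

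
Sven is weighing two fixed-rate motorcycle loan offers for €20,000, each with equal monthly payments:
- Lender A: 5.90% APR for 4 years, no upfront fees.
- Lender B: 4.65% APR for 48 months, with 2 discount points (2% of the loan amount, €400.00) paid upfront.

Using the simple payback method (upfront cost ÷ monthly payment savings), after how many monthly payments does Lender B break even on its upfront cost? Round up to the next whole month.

36 months

Lender A: monthly rate = 5.9%/12 = 0.0049167; payment = 20,000 × 0.0049167 / (1 − (1+0.0049167)^−48) = €468.78.
Lender B: at 4.65% the monthly rate is 0.0038750, so the payment is 20,000 × 0.0038750 / (1 − 1.0038750^−48) = €457.42.
Monthly savings = €468.78 − €457.42 = €11.36.
Break-even = €400.00 / €11.36 = 35.21 → 36 months.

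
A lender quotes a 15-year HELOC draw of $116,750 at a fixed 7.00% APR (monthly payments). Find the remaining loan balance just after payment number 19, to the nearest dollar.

With monthly rate i = 7%/12 = 0.0058333, the balance after k of n payments is P · [(1+i)^n − (1+i)^k] / [(1+i)^n − 1].
(1+0.0058333)^180 = 2.84894673 and (1+0.0058333)^19 = 1.11684899, so the balance is 116,750 × (2.84894673 − 1.11684899) / (2.84894673 − 1) = $109,371.68.

$109,372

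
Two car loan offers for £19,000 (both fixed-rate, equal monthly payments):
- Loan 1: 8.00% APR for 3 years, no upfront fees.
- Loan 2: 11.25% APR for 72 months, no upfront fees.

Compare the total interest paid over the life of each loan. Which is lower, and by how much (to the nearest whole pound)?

Loan 1 by £4,780

Loan 1: monthly rate = 8%/12 = 0.0066667; payment = 19,000 × 0.0066667 / (1 − (1+0.0066667)^−36) = £595.39.
Total interest on Loan 1 = 36 × £595.39 − £19,000 = £2,434.04.
Loan 2: monthly rate = 11.25%/12 = 0.0093750; payment = 19,000 × 0.0093750 / (1 − (1+0.0093750)^−72) = £364.09.
Total interest on Loan 2 = 72 × £364.09 − £19,000 = £7,214.48.
Loan 1 is lower by £4,780.44.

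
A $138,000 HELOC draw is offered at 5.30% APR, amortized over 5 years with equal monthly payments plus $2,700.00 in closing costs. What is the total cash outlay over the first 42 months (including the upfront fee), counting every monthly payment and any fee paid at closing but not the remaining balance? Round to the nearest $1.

$112,876

Monthly rate = 5.3%/12 = 0.0044167; payment = 138,000 × 0.0044167 / (1 − (1+0.0044167)^−60) = $2,623.24.
Total outlay = 42 × $2,623.24 + $2,700.00 = $112,876.08.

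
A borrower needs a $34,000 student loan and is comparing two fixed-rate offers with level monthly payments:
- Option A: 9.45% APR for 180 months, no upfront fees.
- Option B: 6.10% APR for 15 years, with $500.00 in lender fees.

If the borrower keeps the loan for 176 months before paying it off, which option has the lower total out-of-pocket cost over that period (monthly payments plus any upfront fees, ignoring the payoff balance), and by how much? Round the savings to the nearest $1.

Option B by $10,986

Option A: at 9.45% the monthly rate is 0.0078750, so the payment is 34,000 × 0.0078750 / (1 − 1.0078750^−180) = $354.01.
Option B: monthly rate = 6.1%/12 = 0.0050833; payment = 34,000 × 0.0050833 / (1 − (1+0.0050833)^−180) = $288.75.
Over 176 months: Option A costs 176 × $354.01 = $62,305.76; Option B costs 176 × $288.75 + $500.00 = $51,320.00.
Option B is cheaper by $62,305.76 − $51,320.00 = $10,985.76.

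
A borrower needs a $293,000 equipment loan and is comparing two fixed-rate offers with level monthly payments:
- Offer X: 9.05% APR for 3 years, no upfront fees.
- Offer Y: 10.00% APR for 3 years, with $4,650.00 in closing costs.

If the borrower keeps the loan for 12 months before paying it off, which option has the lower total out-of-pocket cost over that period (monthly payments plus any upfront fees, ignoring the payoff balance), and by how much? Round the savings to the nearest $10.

Offer X by $6,210

Offer X: monthly rate = 9.05%/12 = 0.0075417; payment = 293,000 × 0.0075417 / (1 − (1+0.0075417)^−36) = $9,324.14.
Offer Y: monthly rate = 10%/12 = 0.0083333; payment = 293,000 × 0.0083333 / (1 − (1+0.0083333)^−36) = $9,454.29.
Over 12 months: Offer X costs 12 × $9,324.14 = $111,889.68; Offer Y costs 12 × $9,454.29 + $4,650.00 = $118,101.48.
Offer X is cheaper by $118,101.48 − $111,889.68 = $6,211.80.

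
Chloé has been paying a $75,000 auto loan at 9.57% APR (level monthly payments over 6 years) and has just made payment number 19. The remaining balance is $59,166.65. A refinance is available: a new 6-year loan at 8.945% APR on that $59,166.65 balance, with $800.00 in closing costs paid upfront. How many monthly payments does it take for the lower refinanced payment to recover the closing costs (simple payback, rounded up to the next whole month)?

Current payment = 75,000 × 9.57%/12 / (1 − (1+0.0079750)^−72) = $1,373.23.
Refinanced payment = 59,166.65 × 0.0074542 / (1 − (1+0.0074542)^−72) = $1,064.90.
Monthly savings = $1,373.23 − $1,064.90 = $308.33.
Break-even = $800.00 / $308.33 = 2.59 → 3 months.

3 months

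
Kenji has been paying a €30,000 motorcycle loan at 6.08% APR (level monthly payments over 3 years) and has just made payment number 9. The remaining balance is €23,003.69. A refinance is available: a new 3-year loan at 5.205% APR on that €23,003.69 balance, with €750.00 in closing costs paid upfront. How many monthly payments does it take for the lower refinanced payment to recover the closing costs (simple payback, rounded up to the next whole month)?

Current payment = 30,000 × 6.08%/12 / (1 − (1+0.0050667)^−36) = €913.75.
Refinanced payment = 23,003.69 × 0.0043375 / (1 − (1+0.0043375)^−36) = €691.56.
Monthly savings = €913.75 − €691.56 = €222.19.
Break-even = €750.00 / €222.19 = 3.38 → 4 months.

4 months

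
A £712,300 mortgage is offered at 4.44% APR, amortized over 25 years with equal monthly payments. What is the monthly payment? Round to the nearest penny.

£3,934.98

At 4.44% the monthly rate is 0.0037000, so the payment is 712,300 × 0.0037000 / (1 − 1.0037000^−300) = £3,934.98.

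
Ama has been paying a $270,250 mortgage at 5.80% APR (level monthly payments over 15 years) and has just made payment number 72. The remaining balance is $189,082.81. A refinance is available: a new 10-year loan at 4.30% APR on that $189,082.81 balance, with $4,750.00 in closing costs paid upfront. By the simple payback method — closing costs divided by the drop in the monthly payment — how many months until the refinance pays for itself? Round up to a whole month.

Current payment = 270,250 × 5.8%/12 / (1 − (1+0.0048333)^−180) = $2,251.43.
Refinanced payment = 189,082.81 × 0.0035833 / (1 − (1+0.0035833)^−120) = $1,941.45.
Monthly savings = $2,251.43 − $1,941.45 = $309.98.
Break-even = $4,750.00 / $309.98 = 15.32 → 16 months.

16 months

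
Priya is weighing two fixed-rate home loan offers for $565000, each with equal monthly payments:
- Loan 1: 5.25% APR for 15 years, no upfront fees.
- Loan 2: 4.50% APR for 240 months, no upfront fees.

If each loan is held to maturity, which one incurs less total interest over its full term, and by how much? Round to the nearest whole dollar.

Loan 1: monthly rate = 5.25%/12 = 0.0043750; payment = 565,000 × 0.0043750 / (1 − (1+0.0043750)^−180) = $4,541.91.
Total interest on Loan 1 = 180 × $4,541.91 − $565,000 = $252,543.80.
Loan 2: monthly rate = 4.5%/12 = 0.0037500; payment = 565,000 × 0.0037500 / (1 − (1+0.0037500)^−240) = $3,574.47.
Total interest on Loan 2 = 240 × $3,574.47 − $565,000 = $292,872.80.
Loan 1 is lower by $40,329.00.

Loan 1 by $40,329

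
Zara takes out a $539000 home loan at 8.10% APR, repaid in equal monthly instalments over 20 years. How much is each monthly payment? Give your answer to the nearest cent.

$4,542.01

Monthly rate = 8.1%/12 = 0.0067500; payment = 539,000 × 0.0067500 / (1 − (1+0.0067500)^−240) = $4,542.01.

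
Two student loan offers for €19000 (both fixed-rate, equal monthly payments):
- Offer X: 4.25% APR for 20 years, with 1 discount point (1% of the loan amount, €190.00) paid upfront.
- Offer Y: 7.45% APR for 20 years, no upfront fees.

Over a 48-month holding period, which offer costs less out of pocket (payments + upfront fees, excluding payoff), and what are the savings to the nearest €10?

Offer X by €1,480

Offer X: monthly rate = 4.25%/12 = 0.0035417; payment = 19,000 × 0.0035417 / (1 − (1+0.0035417)^−240) = €117.65.
Offer Y: at 7.45% the monthly rate is 0.0062083, so the payment is 19,000 × 0.0062083 / (1 − 1.0062083^−240) = €152.48.
Over 48 months: Offer X costs 48 × €117.65 + €190.00 = €5,837.20; Offer Y costs 48 × €152.48 = €7,319.04.
Offer X is cheaper by €7,319.04 − €5,837.20 = €1,481.84.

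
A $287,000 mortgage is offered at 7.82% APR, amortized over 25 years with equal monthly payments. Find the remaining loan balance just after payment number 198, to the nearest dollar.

$162,140

With monthly rate i = 7.82%/12 = 0.0065167, the balance after k of n payments is P · [(1+i)^n − (1+i)^k] / [(1+i)^n − 1].
(1+0.0065167)^300 = 7.01925789 and (1+0.0065167)^198 = 3.61869676, so the balance is 287,000 × (7.01925789 − 3.61869676) / (7.01925789 − 1) = $162,139.76.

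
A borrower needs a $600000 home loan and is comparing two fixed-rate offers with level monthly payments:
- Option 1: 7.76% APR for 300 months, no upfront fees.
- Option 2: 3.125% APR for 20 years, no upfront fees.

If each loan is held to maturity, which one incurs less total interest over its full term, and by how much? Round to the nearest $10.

Option 2 by $553,110

Option 1: monthly rate = 7.76%/12 = 0.0064667; payment = 600,000 × 0.0064667 / (1 − (1+0.0064667)^−300) = $4,535.91.
Total interest on Option 1 = 300 × $4,535.91 − $600,000 = $760,773.00.
Option 2: at 3.125% the monthly rate is 0.0026042, so the payment is 600,000 × 0.0026042 / (1 − 1.0026042^−240) = $3,365.26.
Total interest on Option 2 = 240 × $3,365.26 − $600,000 = $207,662.40.
Option 2 is lower by $553,110.60.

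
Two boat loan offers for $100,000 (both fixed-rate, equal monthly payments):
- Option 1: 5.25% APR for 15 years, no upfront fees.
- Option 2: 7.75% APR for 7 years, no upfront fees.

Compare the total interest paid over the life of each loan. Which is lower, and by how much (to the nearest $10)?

Option 2 by $14,820

Option 1: at 5.25% the monthly rate is 0.0043750, so the payment is 100,000 × 0.0043750 / (1 − 1.0043750^−180) = $803.88.
Total interest on Option 1 = 180 × $803.88 − $100,000 = $44,698.40.
Option 2: at 7.75% the monthly rate is 0.0064583, so the payment is 100,000 × 0.0064583 / (1 − 1.0064583^−84) = $1,546.20.
Total interest on Option 2 = 84 × $1,546.20 − $100,000 = $29,880.80.
Option 2 is lower by $14,817.60.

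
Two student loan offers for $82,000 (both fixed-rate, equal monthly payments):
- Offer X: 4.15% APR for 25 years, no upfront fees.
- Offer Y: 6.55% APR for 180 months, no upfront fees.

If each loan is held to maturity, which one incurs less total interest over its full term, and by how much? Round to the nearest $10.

Offer Y by $2,910

Offer X: at 4.15% the monthly rate is 0.0034583, so the payment is 82,000 × 0.0034583 / (1 − 1.0034583^−300) = $439.65.
Total interest on Offer X = 300 × $439.65 − $82,000 = $49,895.00.
Offer Y: at 6.55% the monthly rate is 0.0054583, so the payment is 82,000 × 0.0054583 / (1 − 1.0054583^−180) = $716.56.
Total interest on Offer Y = 180 × $716.56 − $82,000 = $46,980.80.
Offer Y is lower by $2,914.20.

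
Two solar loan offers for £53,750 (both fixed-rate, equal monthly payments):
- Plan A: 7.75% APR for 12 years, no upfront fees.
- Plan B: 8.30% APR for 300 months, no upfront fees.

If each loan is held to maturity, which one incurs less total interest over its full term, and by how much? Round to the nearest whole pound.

Plan A: monthly rate = 7.75%/12 = 0.0064583; payment = 53,750 × 0.0064583 / (1 − (1+0.0064583)^−144) = £574.48.
Total interest on Plan A = 144 × £574.48 − £53,750 = £28,975.12.
Plan B: monthly rate = 8.3%/12 = 0.0069167; payment = 53,750 × 0.0069167 / (1 − (1+0.0069167)^−300) = £425.59.
Total interest on Plan B = 300 × £425.59 − £53,750 = £73,927.00.
Plan A is lower by £44,951.88.

Plan A by £44,952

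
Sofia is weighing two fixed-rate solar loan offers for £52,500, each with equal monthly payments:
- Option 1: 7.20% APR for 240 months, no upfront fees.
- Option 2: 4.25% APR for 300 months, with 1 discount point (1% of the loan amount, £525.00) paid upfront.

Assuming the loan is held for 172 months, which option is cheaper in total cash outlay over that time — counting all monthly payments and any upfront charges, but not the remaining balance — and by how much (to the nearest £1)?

Option 2 by £21,654

Option 1: at 7.20% the monthly rate is 0.0060000, so the payment is 52,500 × 0.0060000 / (1 − 1.0060000^−240) = £413.36.
Option 2: monthly rate = 4.25%/12 = 0.0035417; payment = 52,500 × 0.0035417 / (1 − (1+0.0035417)^−300) = £284.41.
Over 172 months: Option 1 costs 172 × £413.36 = £71,097.92; Option 2 costs 172 × £284.41 + £525.00 = £49,443.52.
Option 2 is cheaper by £71,097.92 − £49,443.52 = £21,654.40.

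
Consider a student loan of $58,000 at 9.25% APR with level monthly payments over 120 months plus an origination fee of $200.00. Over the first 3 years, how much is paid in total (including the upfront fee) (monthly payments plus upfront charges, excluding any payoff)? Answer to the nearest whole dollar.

$26,933

At 9.25% the monthly rate is 0.0077083, so the payment is 58,000 × 0.0077083 / (1 − 1.0077083^−120) = $742.59.
Total outlay = 36 × $742.59 + $200.00 = $26,933.24.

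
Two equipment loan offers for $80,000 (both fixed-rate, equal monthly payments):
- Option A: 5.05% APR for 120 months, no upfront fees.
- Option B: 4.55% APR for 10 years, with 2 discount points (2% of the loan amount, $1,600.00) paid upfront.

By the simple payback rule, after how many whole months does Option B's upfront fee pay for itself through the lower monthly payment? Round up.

83 months

Option A: at 5.05% the monthly rate is 0.0042083, so the payment is 80,000 × 0.0042083 / (1 − 1.0042083^−120) = $850.48.
Option B: at 4.55% the monthly rate is 0.0037917, so the payment is 80,000 × 0.0037917 / (1 − 1.0037917^−120) = $831.04.
Monthly savings = $850.48 − $831.04 = $19.44.
Break-even = $1,600.00 / $19.44 = 82.30 → 83 months.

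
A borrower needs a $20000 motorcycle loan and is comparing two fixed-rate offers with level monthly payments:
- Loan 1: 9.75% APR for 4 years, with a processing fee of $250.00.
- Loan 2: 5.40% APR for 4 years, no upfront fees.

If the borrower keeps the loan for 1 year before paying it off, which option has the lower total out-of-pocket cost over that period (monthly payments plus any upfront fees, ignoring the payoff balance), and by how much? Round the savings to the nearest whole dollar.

Loan 2 by $738

Loan 1: at 9.75% the monthly rate is 0.0081250, so the payment is 20,000 × 0.0081250 / (1 − 1.0081250^−48) = $504.85.
Loan 2: monthly rate = 5.4%/12 = 0.0045000; payment = 20,000 × 0.0045000 / (1 − (1+0.0045000)^−48) = $464.22.
Over 12 months: Loan 1 costs 12 × $504.85 + $250.00 = $6,308.20; Loan 2 costs 12 × $464.22 = $5,570.64.
Loan 2 is cheaper by $6,308.20 − $5,570.64 = $737.56.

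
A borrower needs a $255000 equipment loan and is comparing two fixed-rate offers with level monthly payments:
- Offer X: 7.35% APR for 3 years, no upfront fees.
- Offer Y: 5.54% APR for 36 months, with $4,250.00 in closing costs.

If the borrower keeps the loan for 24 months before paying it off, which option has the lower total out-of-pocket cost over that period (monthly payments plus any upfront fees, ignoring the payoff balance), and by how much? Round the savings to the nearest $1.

Offer X: monthly rate = 7.35%/12 = 0.0061250; payment = 255,000 × 0.0061250 / (1 − (1+0.0061250)^−36) = $7,914.53.
Offer Y: monthly rate = 5.54%/12 = 0.0046167; payment = 255,000 × 0.0046167 / (1 − (1+0.0046167)^−36) = $7,704.56.
Over 24 months: Offer X costs 24 × $7,914.53 = $189,948.72; Offer Y costs 24 × $7,704.56 + $4,250.00 = $189,159.44.
Offer Y is cheaper by $189,948.72 − $189,159.44 = $789.28.

Offer Y by $789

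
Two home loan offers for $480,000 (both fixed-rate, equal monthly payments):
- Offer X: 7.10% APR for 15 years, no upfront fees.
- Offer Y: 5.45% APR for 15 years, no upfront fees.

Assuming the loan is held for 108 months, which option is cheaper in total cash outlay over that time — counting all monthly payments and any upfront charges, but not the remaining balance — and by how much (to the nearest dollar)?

Offer Y by $46,654

Offer X: at 7.10% the monthly rate is 0.0059167, so the payment is 480,000 × 0.0059167 / (1 − 1.0059167^−180) = $4,341.26.
Offer Y: at 5.45% the monthly rate is 0.0045417, so the payment is 480,000 × 0.0045417 / (1 − 1.0045417^−180) = $3,909.28.
Over 108 months: Offer X costs 108 × $4,341.26 = $468,856.08; Offer Y costs 108 × $3,909.28 = $422,202.24.
Offer Y is cheaper by $468,856.08 − $422,202.24 = $46,653.84.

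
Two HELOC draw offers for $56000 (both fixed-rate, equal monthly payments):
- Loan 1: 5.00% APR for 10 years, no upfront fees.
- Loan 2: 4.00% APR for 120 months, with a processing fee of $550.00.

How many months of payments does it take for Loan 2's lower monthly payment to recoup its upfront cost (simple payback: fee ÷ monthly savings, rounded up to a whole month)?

21 months

Loan 1: monthly rate = 5%/12 = 0.0041667; payment = 56,000 × 0.0041667 / (1 − (1+0.0041667)^−120) = $593.97.
Loan 2: at 4.00% the monthly rate is 0.0033333, so the payment is 56,000 × 0.0033333 / (1 − 1.0033333^−120) = $566.97.
Monthly savings = $593.97 − $566.97 = $27.00.
Break-even = $550.00 / $27.00 = 20.37 → 21 months.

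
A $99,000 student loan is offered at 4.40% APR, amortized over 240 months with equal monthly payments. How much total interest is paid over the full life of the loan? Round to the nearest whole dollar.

Monthly rate = 4.4%/12 = 0.0036667; payment = 99,000 × 0.0036667 / (1 − (1+0.0036667)^−240) = $620.99.
Total paid = 240 × $620.99 = $149,037.60; interest = $149,037.60 − $99,000 = $50,037.60.

$50,038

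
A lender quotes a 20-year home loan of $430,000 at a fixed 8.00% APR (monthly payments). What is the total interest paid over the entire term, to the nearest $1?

$433,206

At 8.00% the monthly rate is 0.0066667, so the payment is 430,000 × 0.0066667 / (1 − 1.0066667^−240) = $3,596.69.
Total paid = 240 × $3,596.69 = $863,205.60; interest = $863,205.60 − $430,000 = $433,205.60.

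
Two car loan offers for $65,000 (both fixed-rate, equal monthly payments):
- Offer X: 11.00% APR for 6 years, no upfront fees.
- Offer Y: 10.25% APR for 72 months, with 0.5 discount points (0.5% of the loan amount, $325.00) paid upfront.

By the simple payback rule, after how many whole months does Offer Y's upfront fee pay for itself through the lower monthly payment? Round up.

Offer X: at 11.00% the monthly rate is 0.0091667, so the payment is 65,000 × 0.0091667 / (1 − 1.0091667^−72) = $1,237.22.
Offer Y: at 10.25% the monthly rate is 0.0085417, so the payment is 65,000 × 0.0085417 / (1 − 1.0085417^−72) = $1,212.39.
Monthly savings = $1,237.22 − $1,212.39 = $24.83.
Break-even = $325.00 / $24.83 = 13.09 → 14 months.

14 months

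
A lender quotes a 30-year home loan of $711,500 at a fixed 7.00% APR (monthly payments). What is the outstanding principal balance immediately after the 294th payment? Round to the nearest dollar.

$258,690

With monthly rate i = 7%/12 = 0.0058333, the balance after k of n payments is P · [(1+i)^n − (1+i)^k] / [(1+i)^n − 1].
(1+0.0058333)^360 = 8.11649748 and (1+0.0058333)^294 = 5.52905704, so the balance is 711,500 × (8.11649748 − 5.52905704) / (8.11649748 − 1) = $258,689.60.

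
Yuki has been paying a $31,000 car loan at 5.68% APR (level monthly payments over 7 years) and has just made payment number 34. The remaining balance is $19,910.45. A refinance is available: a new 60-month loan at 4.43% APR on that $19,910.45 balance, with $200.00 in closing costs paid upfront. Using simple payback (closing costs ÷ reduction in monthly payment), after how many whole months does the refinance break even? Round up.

3 months

Current payment = 31,000 × 5.68%/12 / (1 − (1+0.0047333)^−84) = $448.12.
Refinanced payment = 19,910.45 × 0.0036917 / (1 − (1+0.0036917)^−60) = $370.56.
Monthly savings = $448.12 − $370.56 = $77.56.
Break-even = $200.00 / $77.56 = 2.58 → 3 months.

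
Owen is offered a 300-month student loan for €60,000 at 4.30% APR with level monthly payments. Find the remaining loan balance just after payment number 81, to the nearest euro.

With monthly rate i = 4.3%/12 = 0.0035833, the balance after k of n payments is P · [(1+i)^n − (1+i)^k] / [(1+i)^n − 1].
(1+0.0035833)^300 = 2.92436846 and (1+0.0035833)^81 = 1.33606831, so the balance is 60,000 × (2.92436846 − 1.33606831) / (2.92436846 − 1) = €49,521.71.

€49,522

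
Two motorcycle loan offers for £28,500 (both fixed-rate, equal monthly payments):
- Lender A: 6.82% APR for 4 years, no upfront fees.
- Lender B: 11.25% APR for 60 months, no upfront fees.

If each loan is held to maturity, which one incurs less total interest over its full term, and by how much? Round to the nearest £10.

Lender A: monthly rate = 6.82%/12 = 0.0056833; payment = 28,500 × 0.0056833 / (1 − (1+0.0056833)^−48) = £680.09.
Total interest on Lender A = 48 × £680.09 − £28,500 = £4,144.32.
Lender B: monthly rate = 11.25%/12 = 0.0093750; payment = 28,500 × 0.0093750 / (1 − (1+0.0093750)^−60) = £623.22.
Total interest on Lender B = 60 × £623.22 − £28,500 = £8,893.20.
Lender A is lower by £4,748.88.

Lender A by £4,750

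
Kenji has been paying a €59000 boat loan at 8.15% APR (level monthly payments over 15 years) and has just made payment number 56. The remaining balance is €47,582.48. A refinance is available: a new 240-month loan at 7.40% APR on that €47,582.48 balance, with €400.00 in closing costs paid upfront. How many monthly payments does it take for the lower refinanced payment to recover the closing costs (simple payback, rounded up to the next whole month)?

3 months

Current payment = 59,000 × 8.15%/12 / (1 − (1+0.0067917)^−180) = €568.96.
Refinanced payment = 47,582.48 × 0.0061667 / (1 − (1+0.0061667)^−240) = €380.42.
Monthly savings = €568.96 − €380.42 = €188.54.
Break-even = €400.00 / €188.54 = 2.12 → 3 months.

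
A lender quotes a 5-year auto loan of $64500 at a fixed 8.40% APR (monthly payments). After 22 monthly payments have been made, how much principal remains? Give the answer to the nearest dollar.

$43,916

With monthly rate i = 8.4%/12 = 0.0070000, the balance after k of n payments is P · [(1+i)^n − (1+i)^k] / [(1+i)^n − 1].
(1+0.0070000)^60 = 1.51973629 and (1+0.0070000)^22 = 1.16586523, so the balance is 64,500 × (1.51973629 − 1.16586523) / (1.51973629 − 1) = $43,915.89.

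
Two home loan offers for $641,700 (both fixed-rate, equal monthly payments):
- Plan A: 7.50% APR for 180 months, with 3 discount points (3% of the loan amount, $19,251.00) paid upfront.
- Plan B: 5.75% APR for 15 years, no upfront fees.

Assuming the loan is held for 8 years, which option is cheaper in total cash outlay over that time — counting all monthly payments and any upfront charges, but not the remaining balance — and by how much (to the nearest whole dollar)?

Plan A: monthly rate = 7.5%/12 = 0.0062500; payment = 641,700 × 0.0062500 / (1 − (1+0.0062500)^−180) = $5,948.64.
Plan B: monthly rate = 5.75%/12 = 0.0047917; payment = 641,700 × 0.0047917 / (1 − (1+0.0047917)^−180) = $5,328.74.
Over 96 months: Plan A costs 96 × $5,948.64 + $19,251.00 = $590,320.44; Plan B costs 96 × $5,328.74 = $511,559.04.
Plan B is cheaper by $590,320.44 − $511,559.04 = $78,761.40.

Plan B by $78,761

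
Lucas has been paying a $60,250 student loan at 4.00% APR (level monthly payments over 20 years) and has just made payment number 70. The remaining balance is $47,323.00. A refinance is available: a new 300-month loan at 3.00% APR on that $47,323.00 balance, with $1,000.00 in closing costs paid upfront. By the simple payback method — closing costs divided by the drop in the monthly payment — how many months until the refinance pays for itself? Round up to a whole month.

8 months

Current payment = 60,250 × 4%/12 / (1 − (1+0.0033333)^−240) = $365.10.
Refinanced payment = 47,323.00 × 0.0025000 / (1 − (1+0.0025000)^−300) = $224.41.
Monthly savings = $365.10 − $224.41 = $140.69.
Break-even = $1,000.00 / $140.69 = 7.11 → 8 months.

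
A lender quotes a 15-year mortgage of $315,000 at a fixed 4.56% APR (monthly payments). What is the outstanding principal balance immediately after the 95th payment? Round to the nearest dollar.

With monthly rate i = 4.56%/12 = 0.0038000, the balance after k of n payments is P · [(1+i)^n − (1+i)^k] / [(1+i)^n − 1].
(1+0.0038000)^180 = 1.97922169 and (1+0.0038000)^95 = 1.43378218, so the balance is 315,000 × (1.97922169 − 1.43378218) / (1.97922169 − 1) = $175,459.19.

$175,459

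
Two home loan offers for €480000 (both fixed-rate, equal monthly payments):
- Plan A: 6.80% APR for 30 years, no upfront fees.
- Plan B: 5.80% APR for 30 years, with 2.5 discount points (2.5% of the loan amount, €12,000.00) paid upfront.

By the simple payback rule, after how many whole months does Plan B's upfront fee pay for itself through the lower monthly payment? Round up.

39 months

Plan A: monthly rate = 6.8%/12 = 0.0056667; payment = 480,000 × 0.0056667 / (1 − (1+0.0056667)^−360) = €3,129.24.
Plan B: at 5.80% the monthly rate is 0.0048333, so the payment is 480,000 × 0.0048333 / (1 − 1.0048333^−360) = €2,816.41.
Monthly savings = €3,129.24 − €2,816.41 = €312.83.
Break-even = €12,000.00 / €312.83 = 38.36 → 39 months.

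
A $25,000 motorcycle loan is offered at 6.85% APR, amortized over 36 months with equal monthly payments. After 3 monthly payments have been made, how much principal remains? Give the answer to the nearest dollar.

$23,107

With monthly rate i = 6.85%/12 = 0.0057083, the balance after k of n payments is P · [(1+i)^n − (1+i)^k] / [(1+i)^n − 1].
(1+0.0057083)^36 = 1.22742158 and (1+0.0057083)^3 = 1.01722294, so the balance is 25,000 × (1.22742158 − 1.01722294) / (1.22742158 − 1) = $23,106.72.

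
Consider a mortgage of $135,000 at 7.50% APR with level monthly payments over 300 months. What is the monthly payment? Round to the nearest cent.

$997.64

At 7.50% the monthly rate is 0.0062500, so the payment is 135,000 × 0.0062500 / (1 − 1.0062500^−300) = $997.64.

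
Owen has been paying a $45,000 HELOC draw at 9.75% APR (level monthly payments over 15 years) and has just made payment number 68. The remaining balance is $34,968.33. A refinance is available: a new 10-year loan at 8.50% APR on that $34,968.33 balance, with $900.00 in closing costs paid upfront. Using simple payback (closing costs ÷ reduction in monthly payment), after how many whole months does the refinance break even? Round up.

21 months

Current payment = 45,000 × 9.75%/12 / (1 − (1+0.0081250)^−180) = $476.71.
Refinanced payment = 34,968.33 × 0.0070833 / (1 − (1+0.0070833)^−120) = $433.56.
Monthly savings = $476.71 − $433.56 = $43.15.
Break-even = $900.00 / $43.15 = 20.86 → 21 months.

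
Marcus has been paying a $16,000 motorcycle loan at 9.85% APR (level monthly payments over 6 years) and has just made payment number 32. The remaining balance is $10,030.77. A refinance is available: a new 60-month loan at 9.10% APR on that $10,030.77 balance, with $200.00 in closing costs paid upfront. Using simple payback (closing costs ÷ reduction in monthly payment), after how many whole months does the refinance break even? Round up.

3 months

Current payment = 16,000 × 9.85%/12 / (1 − (1+0.0082083)^−72) = $295.20.
Refinanced payment = 10,030.77 × 0.0075833 / (1 − (1+0.0075833)^−60) = $208.71.
Monthly savings = $295.20 − $208.71 = $86.49.
Break-even = $200.00 / $86.49 = 2.31 → 3 months.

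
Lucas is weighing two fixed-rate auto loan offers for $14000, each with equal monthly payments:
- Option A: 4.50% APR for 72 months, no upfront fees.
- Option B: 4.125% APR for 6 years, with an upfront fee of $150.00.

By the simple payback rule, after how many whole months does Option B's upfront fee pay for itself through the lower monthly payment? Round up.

Option A: monthly rate = 4.5%/12 = 0.0037500; payment = 14,000 × 0.0037500 / (1 − (1+0.0037500)^−72) = $222.24.
Option B: monthly rate = 4.125%/12 = 0.0034375; payment = 14,000 × 0.0034375 / (1 − (1+0.0034375)^−72) = $219.83.
Monthly savings = $222.24 − $219.83 = $2.41.
Break-even = $150.00 / $2.41 = 62.24 → 63 months.

63 months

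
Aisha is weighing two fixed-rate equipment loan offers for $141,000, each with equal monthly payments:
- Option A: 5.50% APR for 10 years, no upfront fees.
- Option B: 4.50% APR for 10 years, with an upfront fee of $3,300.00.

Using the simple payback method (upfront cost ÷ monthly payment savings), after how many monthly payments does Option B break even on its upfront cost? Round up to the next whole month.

Option A: monthly rate = 5.5%/12 = 0.0045833; payment = 141,000 × 0.0045833 / (1 − (1+0.0045833)^−120) = $1,530.22.
Option B: at 4.50% the monthly rate is 0.0037500, so the payment is 141,000 × 0.0037500 / (1 − 1.0037500^−120) = $1,461.30.
Monthly savings = $1,530.22 − $1,461.30 = $68.92.
Break-even = $3,300.00 / $68.92 = 47.88 → 48 months.

48 months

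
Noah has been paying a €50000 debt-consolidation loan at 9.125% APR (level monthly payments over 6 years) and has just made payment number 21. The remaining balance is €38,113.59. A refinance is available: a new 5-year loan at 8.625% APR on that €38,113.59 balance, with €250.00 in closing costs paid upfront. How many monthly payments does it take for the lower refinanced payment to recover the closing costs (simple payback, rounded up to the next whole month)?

3 months

Current payment = 50,000 × 9.125%/12 / (1 − (1+0.0076042)^−72) = €904.38.
Refinanced payment = 38,113.59 × 0.0071875 / (1 − (1+0.0071875)^−60) = €784.26.
Monthly savings = €904.38 − €784.26 = €120.12.
Break-even = €250.00 / €120.12 = 2.08 → 3 months.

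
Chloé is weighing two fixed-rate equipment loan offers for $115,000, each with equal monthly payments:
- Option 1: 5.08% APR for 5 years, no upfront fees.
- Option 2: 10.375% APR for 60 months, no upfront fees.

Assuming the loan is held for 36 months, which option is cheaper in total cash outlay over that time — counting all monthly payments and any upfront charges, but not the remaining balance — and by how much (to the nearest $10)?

Option 1: monthly rate = 5.08%/12 = 0.0042333; payment = 115,000 × 0.0042333 / (1 − (1+0.0042333)^−60) = $2,174.41.
Option 2: monthly rate = 10.375%/12 = 0.0086458; payment = 115,000 × 0.0086458 / (1 − (1+0.0086458)^−60) = $2,464.68.
Over 36 months: Option 1 costs 36 × $2,174.41 = $78,278.76; Option 2 costs 36 × $2,464.68 = $88,728.48.
Option 1 is cheaper by $88,728.48 − $78,278.76 = $10,449.72.

Option 1 by $10,450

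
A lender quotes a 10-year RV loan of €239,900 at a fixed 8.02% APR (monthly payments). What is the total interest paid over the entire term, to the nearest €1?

At 8.02% the monthly rate is 0.0066833, so the payment is 239,900 × 0.0066833 / (1 − 1.0066833^−120) = €2,913.18.
Total paid = 120 × €2,913.18 = €349,581.60; interest = €349,581.60 − €239,900 = €109,681.60.

€109,682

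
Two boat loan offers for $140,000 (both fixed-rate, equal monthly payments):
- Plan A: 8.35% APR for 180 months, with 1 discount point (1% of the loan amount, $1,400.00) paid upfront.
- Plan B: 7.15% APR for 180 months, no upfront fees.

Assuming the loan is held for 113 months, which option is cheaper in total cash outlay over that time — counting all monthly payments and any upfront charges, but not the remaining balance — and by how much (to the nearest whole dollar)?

Plan B by $12,273

Plan A: at 8.35% the monthly rate is 0.0069583, so the payment is 140,000 × 0.0069583 / (1 − 1.0069583^−180) = $1,366.35.
Plan B: monthly rate = 7.15%/12 = 0.0059583; payment = 140,000 × 0.0059583 / (1 − (1+0.0059583)^−180) = $1,270.13.
Over 113 months: Plan A costs 113 × $1,366.35 + $1,400.00 = $155,797.55; Plan B costs 113 × $1,270.13 = $143,524.69.
Plan B is cheaper by $155,797.55 − $143,524.69 = $12,272.86.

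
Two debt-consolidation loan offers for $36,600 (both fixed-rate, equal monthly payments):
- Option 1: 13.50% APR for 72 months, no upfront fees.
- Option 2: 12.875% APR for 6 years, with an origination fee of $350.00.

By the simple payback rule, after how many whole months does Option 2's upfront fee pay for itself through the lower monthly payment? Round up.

Option 1: at 13.50% the monthly rate is 0.0112500, so the payment is 36,600 × 0.0112500 / (1 − 1.0112500^−72) = $744.41.
Option 2: monthly rate = 12.875%/12 = 0.0107292; payment = 36,600 × 0.0107292 / (1 − (1+0.0107292)^−72) = $732.30.
Monthly savings = $744.41 − $732.30 = $12.11.
Break-even = $350.00 / $12.11 = 28.90 → 29 months.

29 months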